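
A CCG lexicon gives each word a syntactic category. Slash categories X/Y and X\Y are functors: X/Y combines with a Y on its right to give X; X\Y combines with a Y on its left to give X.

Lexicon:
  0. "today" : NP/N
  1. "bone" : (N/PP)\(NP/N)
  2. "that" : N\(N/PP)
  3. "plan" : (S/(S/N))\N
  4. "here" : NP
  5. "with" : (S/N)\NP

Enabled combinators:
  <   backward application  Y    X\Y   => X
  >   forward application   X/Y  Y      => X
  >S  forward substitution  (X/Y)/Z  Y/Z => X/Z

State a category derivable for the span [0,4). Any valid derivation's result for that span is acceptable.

S/(S/N)

[0,6] S   >
  [0,4] S/(S/N)   <
    [0,3] N   <
      [0,2] N/PP   <
        [0,1] "today" : NP/N
        [1,2] "bone" : (N/PP)\(NP/N)
      [2,3] "that" : N\(N/PP)
    [3,4] "plan" : (S/(S/N))\N
  [4,6] S/N   <
    [4,5] "here" : NP
    [5,6] "with" : (S/N)\NP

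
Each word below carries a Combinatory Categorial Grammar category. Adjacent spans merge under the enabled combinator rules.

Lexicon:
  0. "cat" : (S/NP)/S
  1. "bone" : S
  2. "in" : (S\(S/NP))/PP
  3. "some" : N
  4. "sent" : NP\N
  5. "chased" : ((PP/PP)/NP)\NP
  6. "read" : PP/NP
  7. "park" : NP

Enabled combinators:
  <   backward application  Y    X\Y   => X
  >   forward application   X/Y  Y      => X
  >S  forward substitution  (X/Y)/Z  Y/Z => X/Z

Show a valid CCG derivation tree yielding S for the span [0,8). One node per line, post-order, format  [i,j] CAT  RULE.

[0,1] (S/NP)/S  lex  "cat"
[1,2] S  lex  "bone"
[0,2] S/NP  >  k=1
[2,3] (S\(S/NP))/PP  lex  "in"
[3,4] N  lex  "some"
[4,5] NP\N  lex  "sent"
[3,5] NP  <  k=4
[5,6] ((PP/PP)/NP)\NP  lex  "chased"
[3,6] (PP/PP)/NP  <  k=5
[6,7] PP/NP  lex  "read"
[3,7] PP/NP  >S  k=6
[7,8] NP  lex  "park"
[3,8] PP  >  k=7
[2,8] S\(S/NP)  >  k=3
[0,8] S  <  k=2

[0,8] S   <
  [0,2] S/NP   >
    [0,1] "cat" : (S/NP)/S
    [1,2] "bone" : S
  [2,8] S\(S/NP)   >
    [2,3] "in" : (S\(S/NP))/PP
    [3,8] PP   >
      [3,7] PP/NP   >S
        [3,6] (PP/PP)/NP   <
          [3,5] NP   <
            [3,4] "some" : N
            [4,5] "sent" : NP\N
          [5,6] "chased" : ((PP/PP)/NP)\NP
        [6,7] "read" : PP/NP
      [7,8] "park" : NP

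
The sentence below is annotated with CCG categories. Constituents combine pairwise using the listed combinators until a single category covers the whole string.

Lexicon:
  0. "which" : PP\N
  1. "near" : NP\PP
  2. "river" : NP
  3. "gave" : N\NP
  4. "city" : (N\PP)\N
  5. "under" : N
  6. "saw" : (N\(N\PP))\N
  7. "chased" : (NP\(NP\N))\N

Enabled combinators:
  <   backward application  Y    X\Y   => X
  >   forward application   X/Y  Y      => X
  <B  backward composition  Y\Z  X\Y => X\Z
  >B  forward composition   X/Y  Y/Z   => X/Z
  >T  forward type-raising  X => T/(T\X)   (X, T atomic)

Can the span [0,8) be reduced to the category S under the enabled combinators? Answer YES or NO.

PP\N NP\PP NP N\NP (N\PP)\N N (N\(N\PP))\N (NP\(NP\N))\N
CKY chart[0,8] = {N/(N\NP), NP, NP/(NP\NP), PP/(PP\NP), S/(S\NP)}; S ∉ chart

NO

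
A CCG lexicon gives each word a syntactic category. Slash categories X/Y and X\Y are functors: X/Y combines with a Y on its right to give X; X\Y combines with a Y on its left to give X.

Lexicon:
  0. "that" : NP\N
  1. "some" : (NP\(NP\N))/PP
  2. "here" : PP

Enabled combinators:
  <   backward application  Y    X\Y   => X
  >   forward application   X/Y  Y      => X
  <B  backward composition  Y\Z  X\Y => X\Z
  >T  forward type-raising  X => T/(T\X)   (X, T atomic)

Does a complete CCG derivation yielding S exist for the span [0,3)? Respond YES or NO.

NO

NP\N (NP\(NP\N))/PP PP
CKY chart[0,3] = {N/(N\NP), NP, NP/(NP\NP), PP/(PP\NP), S/(S\NP)}; S ∉ chart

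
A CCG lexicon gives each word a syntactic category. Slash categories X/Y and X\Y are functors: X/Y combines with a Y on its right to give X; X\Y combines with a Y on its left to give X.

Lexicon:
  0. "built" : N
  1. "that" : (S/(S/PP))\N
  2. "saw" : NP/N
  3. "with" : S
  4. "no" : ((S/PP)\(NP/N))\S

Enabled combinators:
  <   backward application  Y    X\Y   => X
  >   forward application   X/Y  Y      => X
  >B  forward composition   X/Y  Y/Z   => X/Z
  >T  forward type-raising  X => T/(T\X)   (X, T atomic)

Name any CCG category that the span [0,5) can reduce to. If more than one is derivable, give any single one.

[0,5] S   >
  [0,2] S/(S/PP)   <
    [0,1] "built" : N
    [1,2] "that" : (S/(S/PP))\N
  [2,5] S/PP   <
    [2,3] "saw" : NP/N
    [3,5] (S/PP)\(NP/N)   <
      [3,4] "with" : S
      [4,5] "no" : ((S/PP)\(NP/N))\S

S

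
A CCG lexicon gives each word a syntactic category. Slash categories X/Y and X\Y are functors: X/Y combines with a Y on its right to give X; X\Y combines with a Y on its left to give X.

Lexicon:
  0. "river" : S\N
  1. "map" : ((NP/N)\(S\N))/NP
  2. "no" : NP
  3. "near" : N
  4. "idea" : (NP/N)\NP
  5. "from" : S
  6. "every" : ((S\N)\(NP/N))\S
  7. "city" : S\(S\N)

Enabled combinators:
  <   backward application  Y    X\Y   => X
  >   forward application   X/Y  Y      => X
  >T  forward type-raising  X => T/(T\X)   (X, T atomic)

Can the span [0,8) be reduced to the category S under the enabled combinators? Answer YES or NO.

[0,8] S   <
  [0,7] S\N   <
    [0,5] NP/N   <
      [0,4] NP   >
        [0,3] NP/N   <
          [0,1] "river" : S\N
          [1,3] (NP/N)\(S\N)   >
            [1,2] "map" : ((NP/N)\(S\N))/NP
            [2,3] "no" : NP
        [3,4] "near" : N
      [4,5] "idea" : (NP/N)\NP
    [5,7] (S\N)\(NP/N)   <
      [5,6] "from" : S
      [6,7] "every" : ((S\N)\(NP/N))\S
  [7,8] "city" : S\(S\N)

YES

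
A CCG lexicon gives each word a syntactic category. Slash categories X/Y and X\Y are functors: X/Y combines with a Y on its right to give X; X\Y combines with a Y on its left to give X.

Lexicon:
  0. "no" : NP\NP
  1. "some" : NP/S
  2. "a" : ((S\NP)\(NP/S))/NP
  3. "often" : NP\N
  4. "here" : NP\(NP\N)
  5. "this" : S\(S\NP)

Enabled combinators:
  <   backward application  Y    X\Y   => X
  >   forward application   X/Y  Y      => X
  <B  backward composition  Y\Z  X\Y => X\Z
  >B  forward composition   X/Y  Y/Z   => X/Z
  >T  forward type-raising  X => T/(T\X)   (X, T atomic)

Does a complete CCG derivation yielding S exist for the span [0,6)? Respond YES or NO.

[0,6] S   <
  [0,5] S\NP   <B
    [0,1] "no" : NP\NP
    [1,5] S\NP   <
      [1,2] "some" : NP/S
      [2,5] (S\NP)\(NP/S)   >
        [2,3] "a" : ((S\NP)\(NP/S))/NP
        [3,5] NP   <
          [3,4] "often" : NP\N
          [4,5] "here" : NP\(NP\N)
  [5,6] "this" : S\(S\NP)

YES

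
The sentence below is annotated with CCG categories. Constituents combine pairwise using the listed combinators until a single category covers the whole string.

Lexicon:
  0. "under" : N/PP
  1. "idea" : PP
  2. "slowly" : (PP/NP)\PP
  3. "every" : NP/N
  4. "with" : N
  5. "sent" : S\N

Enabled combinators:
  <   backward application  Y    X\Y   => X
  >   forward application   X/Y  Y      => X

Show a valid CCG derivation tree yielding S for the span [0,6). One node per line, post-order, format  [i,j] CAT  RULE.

[0,1] N/PP  lex  "under"
[1,2] PP  lex  "idea"
[2,3] (PP/NP)\PP  lex  "slowly"
[1,3] PP/NP  <  k=2
[3,4] NP/N  lex  "every"
[4,5] N  lex  "with"
[3,5] NP  >  k=4
[1,5] PP  >  k=3
[0,5] N  >  k=1
[5,6] S\N  lex  "sent"
[0,6] S  <  k=5

[0,6] S   <
  [0,5] N   >
    [0,1] "under" : N/PP
    [1,5] PP   >
      [1,3] PP/NP   <
        [1,2] "idea" : PP
        [2,3] "slowly" : (PP/NP)\PP
      [3,5] NP   >
        [3,4] "every" : NP/N
        [4,5] "with" : N
  [5,6] "sent" : S\N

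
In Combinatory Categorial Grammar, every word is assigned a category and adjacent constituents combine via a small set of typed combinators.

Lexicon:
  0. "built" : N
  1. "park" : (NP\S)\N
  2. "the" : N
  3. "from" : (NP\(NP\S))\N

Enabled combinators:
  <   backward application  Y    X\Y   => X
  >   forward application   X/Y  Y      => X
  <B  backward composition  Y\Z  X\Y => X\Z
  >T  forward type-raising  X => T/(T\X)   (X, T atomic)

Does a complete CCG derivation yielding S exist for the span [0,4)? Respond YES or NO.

N (NP\S)\N N (NP\(NP\S))\N
CKY chart[0,4] = {N/(N\NP), NP, NP/(NP\NP), PP/(PP\NP), S/(S\NP)}; S ∉ chart

NO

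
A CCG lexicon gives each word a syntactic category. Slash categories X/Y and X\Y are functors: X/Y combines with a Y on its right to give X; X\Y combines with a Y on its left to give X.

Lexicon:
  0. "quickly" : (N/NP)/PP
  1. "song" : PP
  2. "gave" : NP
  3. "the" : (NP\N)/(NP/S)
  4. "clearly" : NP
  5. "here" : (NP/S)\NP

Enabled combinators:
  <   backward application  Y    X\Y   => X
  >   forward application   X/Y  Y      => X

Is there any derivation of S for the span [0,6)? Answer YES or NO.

(N/NP)/PP PP NP (NP\N)/(NP/S) NP (NP/S)\NP
CKY chart[0,6] = {NP}; S ∉ chart

NO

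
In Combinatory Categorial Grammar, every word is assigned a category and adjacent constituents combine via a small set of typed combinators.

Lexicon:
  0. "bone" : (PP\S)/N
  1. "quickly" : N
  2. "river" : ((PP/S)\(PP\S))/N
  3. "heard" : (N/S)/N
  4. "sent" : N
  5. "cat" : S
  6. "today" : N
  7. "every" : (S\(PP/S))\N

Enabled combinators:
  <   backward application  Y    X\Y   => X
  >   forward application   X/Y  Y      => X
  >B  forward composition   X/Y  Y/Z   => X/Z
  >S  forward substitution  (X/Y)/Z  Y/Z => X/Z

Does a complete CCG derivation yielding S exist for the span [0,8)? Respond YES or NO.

[0,8] S   <
  [0,6] PP/S   <
    [0,2] PP\S   >
      [0,1] "bone" : (PP\S)/N
      [1,2] "quickly" : N
    [2,6] (PP/S)\(PP\S)   >
      [2,3] "river" : ((PP/S)\(PP\S))/N
      [3,6] N   >
        [3,5] N/S   >
          [3,4] "heard" : (N/S)/N
          [4,5] "sent" : N
        [5,6] "cat" : S
  [6,8] S\(PP/S)   <
    [6,7] "today" : N
    [7,8] "every" : (S\(PP/S))\N

YES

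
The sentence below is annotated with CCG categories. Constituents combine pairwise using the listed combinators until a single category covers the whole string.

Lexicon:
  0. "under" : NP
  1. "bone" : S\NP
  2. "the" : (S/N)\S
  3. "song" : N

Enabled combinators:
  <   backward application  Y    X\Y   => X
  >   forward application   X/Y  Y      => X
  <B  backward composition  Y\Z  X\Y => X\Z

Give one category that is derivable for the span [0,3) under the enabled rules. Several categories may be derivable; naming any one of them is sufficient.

S/N

[0,4] S   >
  [0,3] S/N   <
    [0,2] S   <
      [0,1] "under" : NP
      [1,2] "bone" : S\NP
    [2,3] "the" : (S/N)\S
  [3,4] "song" : N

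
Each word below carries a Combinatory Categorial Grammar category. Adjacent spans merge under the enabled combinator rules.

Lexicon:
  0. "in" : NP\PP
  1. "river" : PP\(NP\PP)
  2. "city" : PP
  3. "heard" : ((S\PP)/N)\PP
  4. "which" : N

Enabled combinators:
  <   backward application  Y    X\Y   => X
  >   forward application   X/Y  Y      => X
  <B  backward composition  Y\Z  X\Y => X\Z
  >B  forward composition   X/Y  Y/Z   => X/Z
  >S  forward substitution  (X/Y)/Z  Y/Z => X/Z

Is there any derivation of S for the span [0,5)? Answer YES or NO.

[0,5] S   <
  [0,2] PP   <
    [0,1] "in" : NP\PP
    [1,2] "river" : PP\(NP\PP)
  [2,5] S\PP   >
    [2,4] (S\PP)/N   <
      [2,3] "city" : PP
      [3,4] "heard" : ((S\PP)/N)\PP
    [4,5] "which" : N

YES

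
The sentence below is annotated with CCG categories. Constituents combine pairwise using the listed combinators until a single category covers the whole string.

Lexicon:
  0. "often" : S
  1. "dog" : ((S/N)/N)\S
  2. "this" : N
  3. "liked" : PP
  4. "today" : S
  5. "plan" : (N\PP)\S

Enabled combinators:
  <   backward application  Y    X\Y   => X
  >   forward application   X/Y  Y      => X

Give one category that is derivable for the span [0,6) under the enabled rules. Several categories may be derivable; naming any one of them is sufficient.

S

[0,6] S   >
  [0,3] S/N   >
    [0,2] (S/N)/N   <
      [0,1] "often" : S
      [1,2] "dog" : ((S/N)/N)\S
    [2,3] "this" : N
  [3,6] N   <
    [3,4] "liked" : PP
    [4,6] N\PP   <
      [4,5] "today" : S
      [5,6] "plan" : (N\PP)\S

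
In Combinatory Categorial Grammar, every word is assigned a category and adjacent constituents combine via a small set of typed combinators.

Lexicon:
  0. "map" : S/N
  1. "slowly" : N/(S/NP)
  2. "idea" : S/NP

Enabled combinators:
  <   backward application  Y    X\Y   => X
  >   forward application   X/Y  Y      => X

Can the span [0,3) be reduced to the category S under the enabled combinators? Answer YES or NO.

YES

[0,3] S   >
  [0,1] "map" : S/N
  [1,3] N   >
    [1,2] "slowly" : N/(S/NP)
    [2,3] "idea" : S/NP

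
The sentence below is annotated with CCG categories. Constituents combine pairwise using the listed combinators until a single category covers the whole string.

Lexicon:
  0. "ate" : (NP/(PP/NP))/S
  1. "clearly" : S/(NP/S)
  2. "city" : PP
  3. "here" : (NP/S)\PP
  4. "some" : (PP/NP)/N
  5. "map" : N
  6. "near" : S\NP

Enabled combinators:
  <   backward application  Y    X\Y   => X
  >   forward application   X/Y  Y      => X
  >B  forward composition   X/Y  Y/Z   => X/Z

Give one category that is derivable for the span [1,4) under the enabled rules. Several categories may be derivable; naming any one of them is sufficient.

[0,7] S   <
  [0,6] NP   >
    [0,4] NP/(PP/NP)   >
      [0,1] "ate" : (NP/(PP/NP))/S
      [1,4] S   >
        [1,2] "clearly" : S/(NP/S)
        [2,4] NP/S   <
          [2,3] "city" : PP
          [3,4] "here" : (NP/S)\PP
    [4,6] PP/NP   >
      [4,5] "some" : (PP/NP)/N
      [5,6] "map" : N
  [6,7] "near" : S\NP

S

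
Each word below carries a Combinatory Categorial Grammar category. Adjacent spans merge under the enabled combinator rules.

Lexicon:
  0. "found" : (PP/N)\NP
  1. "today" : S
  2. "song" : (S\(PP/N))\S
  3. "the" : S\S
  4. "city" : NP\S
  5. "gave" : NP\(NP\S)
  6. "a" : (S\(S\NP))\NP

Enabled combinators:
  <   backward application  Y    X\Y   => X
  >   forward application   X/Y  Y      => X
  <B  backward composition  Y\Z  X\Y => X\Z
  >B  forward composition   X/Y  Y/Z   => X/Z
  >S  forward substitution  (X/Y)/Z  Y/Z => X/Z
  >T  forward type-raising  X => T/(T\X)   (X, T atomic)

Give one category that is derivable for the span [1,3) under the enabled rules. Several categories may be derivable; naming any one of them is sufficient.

S\(PP/N)

[0,7] S   <
  [0,3] S\NP   <B
    [0,1] "found" : (PP/N)\NP
    [1,3] S\(PP/N)   <
      [1,2] "today" : S
      [2,3] "song" : (S\(PP/N))\S
  [3,7] S\(S\NP)   <
    [3,6] NP   <
      [3,5] NP\S   <B
        [3,4] "the" : S\S
        [4,5] "city" : NP\S
      [5,6] "gave" : NP\(NP\S)
    [6,7] "a" : (S\(S\NP))\NP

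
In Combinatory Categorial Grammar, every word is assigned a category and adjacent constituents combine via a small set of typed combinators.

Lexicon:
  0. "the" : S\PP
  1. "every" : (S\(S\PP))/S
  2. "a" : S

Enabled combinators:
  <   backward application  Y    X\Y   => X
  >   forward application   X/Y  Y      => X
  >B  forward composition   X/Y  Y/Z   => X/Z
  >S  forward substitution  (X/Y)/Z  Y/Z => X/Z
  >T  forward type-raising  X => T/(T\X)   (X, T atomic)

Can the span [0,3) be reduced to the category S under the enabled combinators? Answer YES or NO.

YES

[0,3] S   <
  [0,1] "the" : S\PP
  [1,3] S\(S\PP)   >
    [1,2] "every" : (S\(S\PP))/S
    [2,3] "a" : S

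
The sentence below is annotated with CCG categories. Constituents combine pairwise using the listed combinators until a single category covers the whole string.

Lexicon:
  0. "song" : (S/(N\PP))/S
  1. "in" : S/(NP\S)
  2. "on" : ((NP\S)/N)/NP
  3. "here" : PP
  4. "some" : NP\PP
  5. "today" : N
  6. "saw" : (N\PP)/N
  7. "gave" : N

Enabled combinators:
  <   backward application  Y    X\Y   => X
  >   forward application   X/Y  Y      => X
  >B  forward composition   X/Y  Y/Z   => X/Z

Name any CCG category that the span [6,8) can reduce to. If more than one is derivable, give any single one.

N\PP

[0,8] S   >
  [0,6] S/(N\PP)   >
    [0,1] "song" : (S/(N\PP))/S
    [1,6] S   >
      [1,2] "in" : S/(NP\S)
      [2,6] NP\S   >
        [2,5] (NP\S)/N   >
          [2,3] "on" : ((NP\S)/N)/NP
          [3,5] NP   <
            [3,4] "here" : PP
            [4,5] "some" : NP\PP
        [5,6] "today" : N
  [6,8] N\PP   >
    [6,7] "saw" : (N\PP)/N
    [7,8] "gave" : N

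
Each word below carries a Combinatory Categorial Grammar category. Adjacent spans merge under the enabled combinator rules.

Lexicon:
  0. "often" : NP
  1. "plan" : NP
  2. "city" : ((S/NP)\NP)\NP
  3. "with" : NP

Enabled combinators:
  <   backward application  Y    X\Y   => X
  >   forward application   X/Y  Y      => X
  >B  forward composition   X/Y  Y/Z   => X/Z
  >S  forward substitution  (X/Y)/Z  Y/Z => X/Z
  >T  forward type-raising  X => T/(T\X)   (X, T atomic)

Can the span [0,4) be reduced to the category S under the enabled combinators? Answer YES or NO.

[0,4] S   >
  [0,3] S/NP   <
    [0,1] "often" : NP
    [1,3] (S/NP)\NP   <
      [1,2] "plan" : NP
      [2,3] "city" : ((S/NP)\NP)\NP
  [3,4] "with" : NP

YES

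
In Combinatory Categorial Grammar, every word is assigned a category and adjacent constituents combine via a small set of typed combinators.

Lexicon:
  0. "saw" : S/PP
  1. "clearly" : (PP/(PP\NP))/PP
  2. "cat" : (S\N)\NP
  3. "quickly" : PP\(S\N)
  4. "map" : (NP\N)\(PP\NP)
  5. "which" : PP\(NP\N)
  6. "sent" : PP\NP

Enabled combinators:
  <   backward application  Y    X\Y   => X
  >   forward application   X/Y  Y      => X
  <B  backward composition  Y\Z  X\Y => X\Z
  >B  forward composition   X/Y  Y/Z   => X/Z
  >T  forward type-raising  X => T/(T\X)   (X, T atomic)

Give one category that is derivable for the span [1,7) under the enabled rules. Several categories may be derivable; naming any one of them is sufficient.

[0,7] S   >
  [0,1] "saw" : S/PP
  [1,7] PP   >
    [1,6] PP/(PP\NP)   >
      [1,2] "clearly" : (PP/(PP\NP))/PP
      [2,6] PP   <
        [2,5] NP\N   <
          [2,4] PP\NP   <B
            [2,3] "cat" : (S\N)\NP
            [3,4] "quickly" : PP\(S\N)
          [4,5] "map" : (NP\N)\(PP\NP)
        [5,6] "which" : PP\(NP\N)
    [6,7] "sent" : PP\NP

PP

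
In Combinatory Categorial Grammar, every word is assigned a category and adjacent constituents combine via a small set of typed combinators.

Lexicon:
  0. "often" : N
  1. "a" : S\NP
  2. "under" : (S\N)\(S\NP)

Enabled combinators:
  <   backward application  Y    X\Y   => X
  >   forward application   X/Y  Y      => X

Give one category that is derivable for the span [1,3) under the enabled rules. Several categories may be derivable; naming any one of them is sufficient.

S\N

[0,3] S   <
  [0,1] "often" : N
  [1,3] S\N   <
    [1,2] "a" : S\NP
    [2,3] "under" : (S\N)\(S\NP)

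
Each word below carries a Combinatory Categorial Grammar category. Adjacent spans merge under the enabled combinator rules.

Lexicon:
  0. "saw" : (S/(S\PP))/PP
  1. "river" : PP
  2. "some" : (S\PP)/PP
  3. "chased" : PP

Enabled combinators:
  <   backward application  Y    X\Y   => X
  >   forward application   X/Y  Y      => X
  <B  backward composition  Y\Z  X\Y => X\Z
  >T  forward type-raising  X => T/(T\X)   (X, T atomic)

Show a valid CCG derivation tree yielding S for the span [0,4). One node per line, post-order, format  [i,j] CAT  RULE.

[0,1] (S/(S\PP))/PP  lex  "saw"
[1,2] PP  lex  "river"
[0,2] S/(S\PP)  >  k=1
[2,3] (S\PP)/PP  lex  "some"
[3,4] PP  lex  "chased"
[2,4] S\PP  >  k=3
[0,4] S  >  k=2

[0,4] S   >
  [0,2] S/(S\PP)   >
    [0,1] "saw" : (S/(S\PP))/PP
    [1,2] "river" : PP
  [2,4] S\PP   >
    [2,3] "some" : (S\PP)/PP
    [3,4] "chased" : PP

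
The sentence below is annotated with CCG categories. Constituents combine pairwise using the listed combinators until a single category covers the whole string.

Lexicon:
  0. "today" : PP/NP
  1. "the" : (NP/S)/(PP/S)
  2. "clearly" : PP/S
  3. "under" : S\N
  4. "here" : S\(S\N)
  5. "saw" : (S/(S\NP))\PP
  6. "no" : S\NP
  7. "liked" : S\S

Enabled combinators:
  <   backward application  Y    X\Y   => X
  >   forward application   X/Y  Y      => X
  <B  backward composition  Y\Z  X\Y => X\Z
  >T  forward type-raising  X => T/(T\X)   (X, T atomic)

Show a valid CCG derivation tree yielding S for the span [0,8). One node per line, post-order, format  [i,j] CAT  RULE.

[0,1] PP/NP  lex  "today"
[1,2] (NP/S)/(PP/S)  lex  "the"
[2,3] PP/S  lex  "clearly"
[1,3] NP/S  >  k=2
[3,4] S\N  lex  "under"
[4,5] S\(S\N)  lex  "here"
[3,5] S  <  k=4
[1,5] NP  >  k=3
[0,5] PP  >  k=1
[5,6] (S/(S\NP))\PP  lex  "saw"
[0,6] S/(S\NP)  <  k=5
[6,7] S\NP  lex  "no"
[7,8] S\S  lex  "liked"
[6,8] S\NP  <B  k=7
[0,8] S  >  k=6

[0,8] S   >
  [0,6] S/(S\NP)   <
    [0,5] PP   >
      [0,1] "today" : PP/NP
      [1,5] NP   >
        [1,3] NP/S   >
          [1,2] "the" : (NP/S)/(PP/S)
          [2,3] "clearly" : PP/S
        [3,5] S   <
          [3,4] "under" : S\N
          [4,5] "here" : S\(S\N)
    [5,6] "saw" : (S/(S\NP))\PP
  [6,8] S\NP   <B
    [6,7] "no" : S\NP
    [7,8] "liked" : S\S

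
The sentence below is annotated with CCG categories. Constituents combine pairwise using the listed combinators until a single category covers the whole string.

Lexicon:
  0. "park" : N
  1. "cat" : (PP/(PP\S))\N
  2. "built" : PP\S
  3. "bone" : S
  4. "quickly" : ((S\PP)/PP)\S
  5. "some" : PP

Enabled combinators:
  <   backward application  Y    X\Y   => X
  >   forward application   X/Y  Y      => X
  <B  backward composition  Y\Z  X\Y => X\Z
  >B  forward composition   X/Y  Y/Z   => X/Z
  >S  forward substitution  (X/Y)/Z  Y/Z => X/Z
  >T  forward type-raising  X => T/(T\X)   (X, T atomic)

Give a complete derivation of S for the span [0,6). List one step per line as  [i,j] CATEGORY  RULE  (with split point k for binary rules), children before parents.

[0,1] N  lex  "park"
[1,2] (PP/(PP\S))\N  lex  "cat"
[0,2] PP/(PP\S)  <  k=1
[2,3] PP\S  lex  "built"
[0,3] PP  >  k=2
[3,4] S  lex  "bone"
[4,5] ((S\PP)/PP)\S  lex  "quickly"
[3,5] (S\PP)/PP  <  k=4
[5,6] PP  lex  "some"
[3,6] S\PP  >  k=5
[0,6] S  <  k=3

[0,6] S   <
  [0,3] PP   >
    [0,2] PP/(PP\S)   <
      [0,1] "park" : N
      [1,2] "cat" : (PP/(PP\S))\N
    [2,3] "built" : PP\S
  [3,6] S\PP   >
    [3,5] (S\PP)/PP   <
      [3,4] "bone" : S
      [4,5] "quickly" : ((S\PP)/PP)\S
    [5,6] "some" : PP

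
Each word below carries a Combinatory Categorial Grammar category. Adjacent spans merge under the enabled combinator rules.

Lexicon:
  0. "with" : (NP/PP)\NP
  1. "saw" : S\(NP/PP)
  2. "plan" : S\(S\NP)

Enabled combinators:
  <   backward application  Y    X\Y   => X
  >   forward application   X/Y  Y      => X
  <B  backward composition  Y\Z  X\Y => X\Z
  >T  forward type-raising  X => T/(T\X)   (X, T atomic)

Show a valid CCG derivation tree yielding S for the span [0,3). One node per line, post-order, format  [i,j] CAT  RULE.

[0,1] (NP/PP)\NP  lex  "with"
[1,2] S\(NP/PP)  lex  "saw"
[0,2] S\NP  <B  k=1
[2,3] S\(S\NP)  lex  "plan"
[0,3] S  <  k=2

[0,3] S   <
  [0,2] S\NP   <B
    [0,1] "with" : (NP/PP)\NP
    [1,2] "saw" : S\(NP/PP)
  [2,3] "plan" : S\(S\NP)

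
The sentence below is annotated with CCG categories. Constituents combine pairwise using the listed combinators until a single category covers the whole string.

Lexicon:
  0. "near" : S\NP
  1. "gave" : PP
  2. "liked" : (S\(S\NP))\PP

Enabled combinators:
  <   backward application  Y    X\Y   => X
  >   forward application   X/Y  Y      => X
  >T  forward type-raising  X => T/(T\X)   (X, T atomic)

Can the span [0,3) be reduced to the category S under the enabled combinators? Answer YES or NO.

YES

[0,3] S   <
  [0,1] "near" : S\NP
  [1,3] S\(S\NP)   <
    [1,2] "gave" : PP
    [2,3] "liked" : (S\(S\NP))\PP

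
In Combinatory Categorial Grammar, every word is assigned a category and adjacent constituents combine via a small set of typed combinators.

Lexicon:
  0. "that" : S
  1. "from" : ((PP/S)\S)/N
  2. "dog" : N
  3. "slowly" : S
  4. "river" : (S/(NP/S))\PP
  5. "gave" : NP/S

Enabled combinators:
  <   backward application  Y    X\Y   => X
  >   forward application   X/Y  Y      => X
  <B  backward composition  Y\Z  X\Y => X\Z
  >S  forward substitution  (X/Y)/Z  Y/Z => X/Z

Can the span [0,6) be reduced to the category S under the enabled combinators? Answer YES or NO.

YES

[0,6] S   >
  [0,5] S/(NP/S)   <
    [0,4] PP   >
      [0,3] PP/S   <
        [0,1] "that" : S
        [1,3] (PP/S)\S   >
          [1,2] "from" : ((PP/S)\S)/N
          [2,3] "dog" : N
      [3,4] "slowly" : S
    [4,5] "river" : (S/(NP/S))\PP
  [5,6] "gave" : NP/S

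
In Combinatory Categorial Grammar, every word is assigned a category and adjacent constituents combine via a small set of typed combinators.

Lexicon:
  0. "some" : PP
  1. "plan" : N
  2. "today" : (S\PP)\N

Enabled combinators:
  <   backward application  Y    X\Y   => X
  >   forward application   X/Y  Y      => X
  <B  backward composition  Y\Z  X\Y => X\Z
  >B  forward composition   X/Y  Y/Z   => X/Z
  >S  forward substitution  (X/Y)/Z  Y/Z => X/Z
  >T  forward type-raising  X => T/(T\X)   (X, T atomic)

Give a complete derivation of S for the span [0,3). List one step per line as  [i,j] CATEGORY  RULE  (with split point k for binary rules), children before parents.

[0,3] S   <
  [0,1] "some" : PP
  [1,3] S\PP   <
    [1,2] "plan" : N
    [2,3] "today" : (S\PP)\N

[0,1] PP  lex  "some"
[1,2] N  lex  "plan"
[2,3] (S\PP)\N  lex  "today"
[1,3] S\PP  <  k=2
[0,3] S  <  k=1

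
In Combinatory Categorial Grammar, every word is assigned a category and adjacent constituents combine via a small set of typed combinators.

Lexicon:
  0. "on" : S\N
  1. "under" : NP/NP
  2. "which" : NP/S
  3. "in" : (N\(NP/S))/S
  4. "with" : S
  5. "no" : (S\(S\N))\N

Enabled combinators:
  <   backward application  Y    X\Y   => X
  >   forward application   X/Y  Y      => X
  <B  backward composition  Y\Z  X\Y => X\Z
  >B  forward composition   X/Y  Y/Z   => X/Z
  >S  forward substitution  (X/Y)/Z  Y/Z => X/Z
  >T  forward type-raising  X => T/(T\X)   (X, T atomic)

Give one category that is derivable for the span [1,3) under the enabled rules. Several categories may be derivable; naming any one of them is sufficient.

NP/S

[0,6] S   <
  [0,1] "on" : S\N
  [1,6] S\(S\N)   <
    [1,5] N   <
      [1,3] NP/S   >B
        [1,2] "under" : NP/NP
        [2,3] "which" : NP/S
      [3,5] N\(NP/S)   >
        [3,4] "in" : (N\(NP/S))/S
        [4,5] "with" : S
    [5,6] "no" : (S\(S\N))\N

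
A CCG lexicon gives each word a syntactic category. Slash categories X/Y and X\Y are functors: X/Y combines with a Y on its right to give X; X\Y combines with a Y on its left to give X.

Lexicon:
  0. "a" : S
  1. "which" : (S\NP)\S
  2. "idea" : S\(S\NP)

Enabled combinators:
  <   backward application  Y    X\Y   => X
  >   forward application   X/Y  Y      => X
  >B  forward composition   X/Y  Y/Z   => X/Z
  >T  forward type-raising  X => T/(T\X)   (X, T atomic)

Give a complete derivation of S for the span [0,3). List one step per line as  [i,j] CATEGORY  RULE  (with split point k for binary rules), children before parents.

[0,3] S   <
  [0,2] S\NP   <
    [0,1] "a" : S
    [1,2] "which" : (S\NP)\S
  [2,3] "idea" : S\(S\NP)

[0,1] S  lex  "a"
[1,2] (S\NP)\S  lex  "which"
[0,2] S\NP  <  k=1
[2,3] S\(S\NP)  lex  "idea"
[0,3] S  <  k=2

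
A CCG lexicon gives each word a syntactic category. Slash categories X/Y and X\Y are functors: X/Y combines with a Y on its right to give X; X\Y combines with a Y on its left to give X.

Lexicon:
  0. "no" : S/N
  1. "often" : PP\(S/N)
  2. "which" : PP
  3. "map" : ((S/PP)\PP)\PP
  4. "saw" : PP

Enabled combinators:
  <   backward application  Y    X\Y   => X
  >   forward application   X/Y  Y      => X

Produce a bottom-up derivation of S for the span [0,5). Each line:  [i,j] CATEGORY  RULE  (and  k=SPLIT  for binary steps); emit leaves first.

[0,1] S/N  lex  "no"
[1,2] PP\(S/N)  lex  "often"
[0,2] PP  <  k=1
[2,3] PP  lex  "which"
[3,4] ((S/PP)\PP)\PP  lex  "map"
[2,4] (S/PP)\PP  <  k=3
[0,4] S/PP  <  k=2
[4,5] PP  lex  "saw"
[0,5] S  >  k=4

[0,5] S   >
  [0,4] S/PP   <
    [0,2] PP   <
      [0,1] "no" : S/N
      [1,2] "often" : PP\(S/N)
    [2,4] (S/PP)\PP   <
      [2,3] "which" : PP
      [3,4] "map" : ((S/PP)\PP)\PP
  [4,5] "saw" : PP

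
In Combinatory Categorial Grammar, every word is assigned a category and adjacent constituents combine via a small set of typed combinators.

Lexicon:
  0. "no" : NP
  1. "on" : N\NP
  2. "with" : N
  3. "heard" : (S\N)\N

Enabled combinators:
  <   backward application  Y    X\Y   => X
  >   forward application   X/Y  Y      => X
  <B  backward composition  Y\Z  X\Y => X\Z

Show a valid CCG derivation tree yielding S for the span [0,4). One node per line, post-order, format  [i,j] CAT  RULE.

[0,1] NP  lex  "no"
[1,2] N\NP  lex  "on"
[2,3] N  lex  "with"
[3,4] (S\N)\N  lex  "heard"
[2,4] S\N  <  k=3
[1,4] S\NP  <B  k=2
[0,4] S  <  k=1

[0,4] S   <
  [0,1] "no" : NP
  [1,4] S\NP   <B
    [1,2] "on" : N\NP
    [2,4] S\N   <
      [2,3] "with" : N
      [3,4] "heard" : (S\N)\N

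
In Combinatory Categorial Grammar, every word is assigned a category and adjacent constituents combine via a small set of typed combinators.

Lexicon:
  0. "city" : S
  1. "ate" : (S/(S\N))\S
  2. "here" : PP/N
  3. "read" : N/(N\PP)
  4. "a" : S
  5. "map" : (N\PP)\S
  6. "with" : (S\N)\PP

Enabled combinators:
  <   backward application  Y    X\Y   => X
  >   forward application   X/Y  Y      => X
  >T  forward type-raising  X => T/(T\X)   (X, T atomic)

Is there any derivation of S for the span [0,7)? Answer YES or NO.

YES

[0,7] S   >
  [0,2] S/(S\N)   <
    [0,1] "city" : S
    [1,2] "ate" : (S/(S\N))\S
  [2,7] S\N   <
    [2,6] PP   >
      [2,3] "here" : PP/N
      [3,6] N   >
        [3,4] "read" : N/(N\PP)
        [4,6] N\PP   <
          [4,5] "a" : S
          [5,6] "map" : (N\PP)\S
    [6,7] "with" : (S\N)\PP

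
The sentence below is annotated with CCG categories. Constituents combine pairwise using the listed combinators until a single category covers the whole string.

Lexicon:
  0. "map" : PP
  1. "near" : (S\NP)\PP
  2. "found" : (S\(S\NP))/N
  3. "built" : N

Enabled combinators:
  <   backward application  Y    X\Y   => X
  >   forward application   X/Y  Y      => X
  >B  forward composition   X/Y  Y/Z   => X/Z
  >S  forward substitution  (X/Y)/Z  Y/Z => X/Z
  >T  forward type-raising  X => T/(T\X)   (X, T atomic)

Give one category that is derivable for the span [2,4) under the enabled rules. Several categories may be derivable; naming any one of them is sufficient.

S\(S\NP)

[0,4] S   <
  [0,2] S\NP   <
    [0,1] "map" : PP
    [1,2] "near" : (S\NP)\PP
  [2,4] S\(S\NP)   >
    [2,3] "found" : (S\(S\NP))/N
    [3,4] "built" : N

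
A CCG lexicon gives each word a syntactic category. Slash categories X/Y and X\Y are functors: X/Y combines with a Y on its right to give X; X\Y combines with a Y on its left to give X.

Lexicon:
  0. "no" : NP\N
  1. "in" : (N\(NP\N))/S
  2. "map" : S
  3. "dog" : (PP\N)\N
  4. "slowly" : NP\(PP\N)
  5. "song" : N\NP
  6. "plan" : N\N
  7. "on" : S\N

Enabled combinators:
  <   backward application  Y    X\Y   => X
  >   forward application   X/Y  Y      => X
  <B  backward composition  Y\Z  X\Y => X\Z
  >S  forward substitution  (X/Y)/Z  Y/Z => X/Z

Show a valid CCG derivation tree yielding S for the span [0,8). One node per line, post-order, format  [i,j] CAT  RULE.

[0,8] S   <
  [0,5] NP   <
    [0,3] N   <
      [0,1] "no" : NP\N
      [1,3] N\(NP\N)   >
        [1,2] "in" : (N\(NP\N))/S
        [2,3] "map" : S
    [3,5] NP\N   <B
      [3,4] "dog" : (PP\N)\N
      [4,5] "slowly" : NP\(PP\N)
  [5,8] S\NP   <B
    [5,6] "song" : N\NP
    [6,8] S\N   <B
      [6,7] "plan" : N\N
      [7,8] "on" : S\N

[0,1] NP\N  lex  "no"
[1,2] (N\(NP\N))/S  lex  "in"
[2,3] S  lex  "map"
[1,3] N\(NP\N)  >  k=2
[0,3] N  <  k=1
[3,4] (PP\N)\N  lex  "dog"
[4,5] NP\(PP\N)  lex  "slowly"
[3,5] NP\N  <B  k=4
[0,5] NP  <  k=3
[5,6] N\NP  lex  "song"
[6,7] N\N  lex  "plan"
[7,8] S\N  lex  "on"
[6,8] S\N  <B  k=7
[5,8] S\NP  <B  k=6
[0,8] S  <  k=5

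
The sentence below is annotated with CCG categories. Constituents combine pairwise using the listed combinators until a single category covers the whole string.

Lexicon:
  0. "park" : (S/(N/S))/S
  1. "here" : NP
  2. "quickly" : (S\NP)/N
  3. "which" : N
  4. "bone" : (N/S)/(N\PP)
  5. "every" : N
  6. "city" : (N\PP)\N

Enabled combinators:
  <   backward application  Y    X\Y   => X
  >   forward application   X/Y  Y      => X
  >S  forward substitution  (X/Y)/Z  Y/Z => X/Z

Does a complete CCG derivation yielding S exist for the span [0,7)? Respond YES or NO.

[0,7] S   >
  [0,4] S/(N/S)   >
    [0,1] "park" : (S/(N/S))/S
    [1,4] S   <
      [1,2] "here" : NP
      [2,4] S\NP   >
        [2,3] "quickly" : (S\NP)/N
        [3,4] "which" : N
  [4,7] N/S   >
    [4,5] "bone" : (N/S)/(N\PP)
    [5,7] N\PP   <
      [5,6] "every" : N
      [6,7] "city" : (N\PP)\N

YES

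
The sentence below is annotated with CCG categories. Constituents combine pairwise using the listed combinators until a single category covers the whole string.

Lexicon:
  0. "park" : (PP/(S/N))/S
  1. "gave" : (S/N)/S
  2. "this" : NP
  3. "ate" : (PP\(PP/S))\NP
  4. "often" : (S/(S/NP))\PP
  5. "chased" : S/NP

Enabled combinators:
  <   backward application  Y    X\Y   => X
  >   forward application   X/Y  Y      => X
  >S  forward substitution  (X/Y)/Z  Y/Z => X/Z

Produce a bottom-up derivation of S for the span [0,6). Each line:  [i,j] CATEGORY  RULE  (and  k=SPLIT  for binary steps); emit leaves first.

[0,1] (PP/(S/N))/S  lex  "park"
[1,2] (S/N)/S  lex  "gave"
[0,2] PP/S  >S  k=1
[2,3] NP  lex  "this"
[3,4] (PP\(PP/S))\NP  lex  "ate"
[2,4] PP\(PP/S)  <  k=3
[0,4] PP  <  k=2
[4,5] (S/(S/NP))\PP  lex  "often"
[0,5] S/(S/NP)  <  k=4
[5,6] S/NP  lex  "chased"
[0,6] S  >  k=5

[0,6] S   >
  [0,5] S/(S/NP)   <
    [0,4] PP   <
      [0,2] PP/S   >S
        [0,1] "park" : (PP/(S/N))/S
        [1,2] "gave" : (S/N)/S
      [2,4] PP\(PP/S)   <
        [2,3] "this" : NP
        [3,4] "ate" : (PP\(PP/S))\NP
    [4,5] "often" : (S/(S/NP))\PP
  [5,6] "chased" : S/NP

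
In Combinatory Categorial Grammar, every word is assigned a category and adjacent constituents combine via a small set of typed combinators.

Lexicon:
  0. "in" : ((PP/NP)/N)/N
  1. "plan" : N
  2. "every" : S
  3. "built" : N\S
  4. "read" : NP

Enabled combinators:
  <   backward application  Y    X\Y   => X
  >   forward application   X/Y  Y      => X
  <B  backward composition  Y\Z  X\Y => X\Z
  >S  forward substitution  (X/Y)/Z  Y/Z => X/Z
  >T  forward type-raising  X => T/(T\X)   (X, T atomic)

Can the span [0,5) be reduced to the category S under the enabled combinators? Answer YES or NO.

((PP/NP)/N)/N N S N\S NP
CKY chart[0,5] = {N/(N\PP), NP/(NP\PP), PP, PP/(PP\PP), S/(S\PP)}; S ∉ chart

NO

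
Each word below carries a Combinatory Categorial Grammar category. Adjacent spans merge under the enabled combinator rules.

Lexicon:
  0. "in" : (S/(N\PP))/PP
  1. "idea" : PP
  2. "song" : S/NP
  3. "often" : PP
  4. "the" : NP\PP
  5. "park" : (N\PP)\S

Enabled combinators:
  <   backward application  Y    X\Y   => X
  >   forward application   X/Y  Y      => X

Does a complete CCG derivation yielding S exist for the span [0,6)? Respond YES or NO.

[0,6] S   >
  [0,2] S/(N\PP)   >
    [0,1] "in" : (S/(N\PP))/PP
    [1,2] "idea" : PP
  [2,6] N\PP   <
    [2,5] S   >
      [2,3] "song" : S/NP
      [3,5] NP   <
        [3,4] "often" : PP
        [4,5] "the" : NP\PP
    [5,6] "park" : (N\PP)\S

YES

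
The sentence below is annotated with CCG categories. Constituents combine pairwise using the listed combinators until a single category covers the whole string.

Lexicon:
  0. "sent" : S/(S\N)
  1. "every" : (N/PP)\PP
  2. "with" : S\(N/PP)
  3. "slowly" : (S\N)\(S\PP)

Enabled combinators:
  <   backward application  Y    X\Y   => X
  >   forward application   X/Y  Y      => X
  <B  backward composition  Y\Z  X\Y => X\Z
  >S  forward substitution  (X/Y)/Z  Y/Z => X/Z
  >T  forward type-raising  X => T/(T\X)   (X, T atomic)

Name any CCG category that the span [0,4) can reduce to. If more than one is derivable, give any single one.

[0,4] S   >
  [0,1] "sent" : S/(S\N)
  [1,4] S\N   <
    [1,3] S\PP   <B
      [1,2] "every" : (N/PP)\PP
      [2,3] "with" : S\(N/PP)
    [3,4] "slowly" : (S\N)\(S\PP)

S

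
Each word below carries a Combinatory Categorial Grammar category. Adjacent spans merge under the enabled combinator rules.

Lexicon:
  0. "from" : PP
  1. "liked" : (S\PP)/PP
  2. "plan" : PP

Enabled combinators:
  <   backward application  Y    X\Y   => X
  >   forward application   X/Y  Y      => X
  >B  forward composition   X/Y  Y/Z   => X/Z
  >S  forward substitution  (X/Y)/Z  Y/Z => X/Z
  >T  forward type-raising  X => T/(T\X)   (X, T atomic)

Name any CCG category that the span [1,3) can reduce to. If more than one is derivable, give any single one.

[0,3] S   >
  [0,1] S/(S\PP)   >T
    [0,1] "from" : PP
  [1,3] S\PP   >
    [1,2] "liked" : (S\PP)/PP
    [2,3] "plan" : PP

S\PP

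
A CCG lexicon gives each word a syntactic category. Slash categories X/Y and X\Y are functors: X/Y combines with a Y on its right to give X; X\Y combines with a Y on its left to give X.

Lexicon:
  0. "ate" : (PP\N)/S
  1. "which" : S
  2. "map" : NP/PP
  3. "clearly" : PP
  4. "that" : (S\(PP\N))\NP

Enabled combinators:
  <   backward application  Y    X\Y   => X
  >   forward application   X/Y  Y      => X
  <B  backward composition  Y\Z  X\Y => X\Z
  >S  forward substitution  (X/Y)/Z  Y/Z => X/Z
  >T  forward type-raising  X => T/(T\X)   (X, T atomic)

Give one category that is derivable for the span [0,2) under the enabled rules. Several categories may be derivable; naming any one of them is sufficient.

PP\N

[0,5] S   <
  [0,2] PP\N   >
    [0,1] "ate" : (PP\N)/S
    [1,2] "which" : S
  [2,5] S\(PP\N)   <
    [2,4] NP   >
      [2,3] "map" : NP/PP
      [3,4] "clearly" : PP
    [4,5] "that" : (S\(PP\N))\NP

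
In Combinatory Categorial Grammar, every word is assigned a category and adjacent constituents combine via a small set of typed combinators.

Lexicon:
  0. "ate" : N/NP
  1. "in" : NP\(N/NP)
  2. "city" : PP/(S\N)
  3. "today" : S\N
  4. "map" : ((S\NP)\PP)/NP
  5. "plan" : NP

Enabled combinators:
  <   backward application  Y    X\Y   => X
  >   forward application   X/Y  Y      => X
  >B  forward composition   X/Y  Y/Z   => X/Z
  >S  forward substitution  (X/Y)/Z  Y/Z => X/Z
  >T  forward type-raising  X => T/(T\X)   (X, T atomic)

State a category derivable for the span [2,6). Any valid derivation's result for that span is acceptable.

S\NP

[0,6] S   <
  [0,2] NP   <
    [0,1] "ate" : N/NP
    [1,2] "in" : NP\(N/NP)
  [2,6] S\NP   <
    [2,4] PP   >
      [2,3] "city" : PP/(S\N)
      [3,4] "today" : S\N
    [4,6] (S\NP)\PP   >
      [4,5] "map" : ((S\NP)\PP)/NP
      [5,6] "plan" : NP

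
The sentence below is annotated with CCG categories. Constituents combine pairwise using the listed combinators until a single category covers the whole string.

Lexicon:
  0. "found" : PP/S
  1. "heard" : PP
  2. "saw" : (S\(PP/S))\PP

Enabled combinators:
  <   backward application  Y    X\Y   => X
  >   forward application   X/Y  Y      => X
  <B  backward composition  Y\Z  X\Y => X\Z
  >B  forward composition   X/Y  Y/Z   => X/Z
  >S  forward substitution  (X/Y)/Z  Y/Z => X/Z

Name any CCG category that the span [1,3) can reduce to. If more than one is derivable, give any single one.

[0,3] S   <
  [0,1] "found" : PP/S
  [1,3] S\(PP/S)   <
    [1,2] "heard" : PP
    [2,3] "saw" : (S\(PP/S))\PP

S\(PP/S)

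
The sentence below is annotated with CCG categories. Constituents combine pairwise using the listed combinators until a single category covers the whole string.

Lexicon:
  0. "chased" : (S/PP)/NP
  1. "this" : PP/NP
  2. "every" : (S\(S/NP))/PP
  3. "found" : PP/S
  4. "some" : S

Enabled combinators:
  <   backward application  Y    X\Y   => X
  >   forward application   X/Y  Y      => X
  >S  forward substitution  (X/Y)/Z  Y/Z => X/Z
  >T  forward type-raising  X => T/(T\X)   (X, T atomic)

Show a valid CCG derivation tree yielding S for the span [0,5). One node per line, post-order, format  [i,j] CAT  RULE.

[0,5] S   <
  [0,2] S/NP   >S
    [0,1] "chased" : (S/PP)/NP
    [1,2] "this" : PP/NP
  [2,5] S\(S/NP)   >
    [2,3] "every" : (S\(S/NP))/PP
    [3,5] PP   >
      [3,4] "found" : PP/S
      [4,5] "some" : S

[0,1] (S/PP)/NP  lex  "chased"
[1,2] PP/NP  lex  "this"
[0,2] S/NP  >S  k=1
[2,3] (S\(S/NP))/PP  lex  "every"
[3,4] PP/S  lex  "found"
[4,5] S  lex  "some"
[3,5] PP  >  k=4
[2,5] S\(S/NP)  >  k=3
[0,5] S  <  k=2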